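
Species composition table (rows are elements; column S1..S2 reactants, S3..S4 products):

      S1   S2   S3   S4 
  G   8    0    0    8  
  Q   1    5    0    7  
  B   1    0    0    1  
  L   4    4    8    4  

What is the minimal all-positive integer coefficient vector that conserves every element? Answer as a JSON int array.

Coefficients: [5, 6, 3, 5]

G: 5·8+6·0 = 40 | 3·0+5·8 = 40
Q: 5·1+6·5 = 35 | 3·0+5·7 = 35
B: 5·1+6·0 = 5 | 3·0+5·1 = 5
L: 5·4+6·4 = 44 | 3·8+5·4 = 44
gcd(5,6,3,5) = 1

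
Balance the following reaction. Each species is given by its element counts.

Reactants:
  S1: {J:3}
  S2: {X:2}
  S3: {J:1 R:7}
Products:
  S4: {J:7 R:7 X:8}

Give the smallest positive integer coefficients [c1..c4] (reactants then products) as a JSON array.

J: 2·3+4·0+1·1 = 7 | 1·7 = 7
R: 2·0+4·0+1·7 = 7 | 1·7 = 7
X: 2·0+4·2+1·0 = 8 | 1·8 = 8
gcd(2,4,1,1) = 1

Coefficients: [2, 4, 1, 1]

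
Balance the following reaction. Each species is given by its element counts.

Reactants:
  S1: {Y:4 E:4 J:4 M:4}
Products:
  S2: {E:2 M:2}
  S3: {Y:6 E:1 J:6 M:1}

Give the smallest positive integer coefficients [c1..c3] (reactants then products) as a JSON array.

Y: 3·4 = 12 | 5·0+2·6 = 12
E: 3·4 = 12 | 5·2+2·1 = 12
J: 3·4 = 12 | 5·0+2·6 = 12
M: 3·4 = 12 | 5·2+2·1 = 12
gcd(3,5,2) = 1

Coefficients: [3, 5, 2]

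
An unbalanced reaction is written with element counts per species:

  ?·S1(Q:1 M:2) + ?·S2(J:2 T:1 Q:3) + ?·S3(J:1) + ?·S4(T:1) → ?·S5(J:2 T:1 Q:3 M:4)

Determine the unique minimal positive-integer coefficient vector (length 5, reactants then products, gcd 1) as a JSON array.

Coefficients: [6, 1, 4, 2, 3]

J: 6·0+1·2+4·1+2·0 = 6 | 3·2 = 6
T: 6·0+1·1+4·0+2·1 = 3 | 3·1 = 3
Q: 6·1+1·3+4·0+2·0 = 9 | 3·3 = 9
M: 6·2+1·0+4·0+2·0 = 12 | 3·4 = 12
gcd(6,1,4,2,3) = 1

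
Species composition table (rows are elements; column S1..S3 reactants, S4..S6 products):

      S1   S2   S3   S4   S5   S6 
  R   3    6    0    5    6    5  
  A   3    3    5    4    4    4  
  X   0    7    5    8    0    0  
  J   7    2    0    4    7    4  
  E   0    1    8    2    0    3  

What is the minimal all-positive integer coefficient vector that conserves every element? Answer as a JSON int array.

R: 4·3+5·6+1·0 = 42 | 5·5+2·6+1·5 = 42
A: 4·3+5·3+1·5 = 32 | 5·4+2·4+1·4 = 32
X: 4·0+5·7+1·5 = 40 | 5·8+2·0+1·0 = 40
J: 4·7+5·2+1·0 = 38 | 5·4+2·7+1·4 = 38
E: 4·0+5·1+1·8 = 13 | 5·2+2·0+1·3 = 13
gcd(4,5,1,5,2,1) = 1

Coefficients: [4, 5, 1, 5, 2, 1]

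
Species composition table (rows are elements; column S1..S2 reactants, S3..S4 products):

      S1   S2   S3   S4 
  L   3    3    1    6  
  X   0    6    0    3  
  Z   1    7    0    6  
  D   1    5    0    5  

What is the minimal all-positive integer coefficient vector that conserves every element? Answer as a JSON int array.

L: 5·3+1·3 = 18 | 6·1+2·6 = 18
X: 5·0+1·6 = 6 | 6·0+2·3 = 6
Z: 5·1+1·7 = 12 | 6·0+2·6 = 12
D: 5·1+1·5 = 10 | 6·0+2·5 = 10
gcd(5,1,6,2) = 1

Coefficients: [5, 1, 6, 2]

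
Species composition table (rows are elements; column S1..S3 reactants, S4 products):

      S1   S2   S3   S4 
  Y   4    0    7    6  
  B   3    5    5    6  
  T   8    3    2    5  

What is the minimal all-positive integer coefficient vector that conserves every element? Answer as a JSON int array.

Coefficients: [1, 1, 2, 3]

Y: 1·4+1·0+2·7 = 18 | 3·6 = 18
B: 1·3+1·5+2·5 = 18 | 3·6 = 18
T: 1·8+1·3+2·2 = 15 | 3·5 = 15
gcd(1,1,2,3) = 1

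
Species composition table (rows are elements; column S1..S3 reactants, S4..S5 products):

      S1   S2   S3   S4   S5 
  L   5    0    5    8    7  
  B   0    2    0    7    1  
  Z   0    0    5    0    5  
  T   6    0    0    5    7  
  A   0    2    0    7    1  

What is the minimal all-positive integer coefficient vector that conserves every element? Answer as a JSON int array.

L: 2·5+4·0+1·5 = 15 | 1·8+1·7 = 15
B: 2·0+4·2+1·0 = 8 | 1·7+1·1 = 8
Z: 2·0+4·0+1·5 = 5 | 1·0+1·5 = 5
T: 2·6+4·0+1·0 = 12 | 1·5+1·7 = 12
A: 2·0+4·2+1·0 = 8 | 1·7+1·1 = 8
gcd(2,4,1,1,1) = 1

Coefficients: [2, 4, 1, 1, 1]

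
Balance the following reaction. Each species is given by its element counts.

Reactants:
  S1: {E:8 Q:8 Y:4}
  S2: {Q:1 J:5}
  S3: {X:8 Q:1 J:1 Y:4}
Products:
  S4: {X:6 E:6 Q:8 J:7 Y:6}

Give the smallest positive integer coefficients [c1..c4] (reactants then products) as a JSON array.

Coefficients: [3, 5, 3, 4]

X: 3·0+5·0+3·8 = 24 | 4·6 = 24
E: 3·8+5·0+3·0 = 24 | 4·6 = 24
Q: 3·8+5·1+3·1 = 32 | 4·8 = 32
J: 3·0+5·5+3·1 = 28 | 4·7 = 28
Y: 3·4+5·0+3·4 = 24 | 4·6 = 24
gcd(3,5,3,4) = 1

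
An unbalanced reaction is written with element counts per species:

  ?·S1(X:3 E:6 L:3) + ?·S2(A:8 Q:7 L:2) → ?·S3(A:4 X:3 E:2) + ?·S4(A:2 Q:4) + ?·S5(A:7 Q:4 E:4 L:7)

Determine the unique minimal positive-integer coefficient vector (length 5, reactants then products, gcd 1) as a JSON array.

A: 2·0+4·8 = 32 | 2·4+5·2+2·7 = 32
X: 2·3+4·0 = 6 | 2·3+5·0+2·0 = 6
Q: 2·0+4·7 = 28 | 2·0+5·4+2·4 = 28
E: 2·6+4·0 = 12 | 2·2+5·0+2·4 = 12
L: 2·3+4·2 = 14 | 2·0+5·0+2·7 = 14
gcd(2,4,2,5,2) = 1

Coefficients: [2, 4, 2, 5, 2]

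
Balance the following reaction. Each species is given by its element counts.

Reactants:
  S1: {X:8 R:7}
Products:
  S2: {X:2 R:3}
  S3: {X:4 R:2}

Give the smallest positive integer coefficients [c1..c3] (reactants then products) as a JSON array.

Coefficients: [4, 6, 5]

X: 4·8 = 32 | 6·2+5·4 = 32
R: 4·7 = 28 | 6·3+5·2 = 28
gcd(4,6,5) = 1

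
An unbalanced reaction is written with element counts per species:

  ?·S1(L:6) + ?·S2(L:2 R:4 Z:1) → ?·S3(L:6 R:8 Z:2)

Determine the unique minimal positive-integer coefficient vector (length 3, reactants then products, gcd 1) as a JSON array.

L: 1·6+6·2 = 18 | 3·6 = 18
R: 1·0+6·4 = 24 | 3·8 = 24
Z: 1·0+6·1 = 6 | 3·2 = 6
gcd(1,6,3) = 1

Coefficients: [1, 6, 3]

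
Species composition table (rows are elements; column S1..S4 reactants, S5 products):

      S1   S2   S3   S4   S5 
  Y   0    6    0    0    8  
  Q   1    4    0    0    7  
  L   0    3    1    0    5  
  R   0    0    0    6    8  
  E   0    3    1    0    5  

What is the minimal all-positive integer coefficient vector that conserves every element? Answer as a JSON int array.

Coefficients: [5, 4, 3, 4, 3]

Y: 5·0+4·6+3·0+4·0 = 24 | 3·8 = 24
Q: 5·1+4·4+3·0+4·0 = 21 | 3·7 = 21
L: 5·0+4·3+3·1+4·0 = 15 | 3·5 = 15
R: 5·0+4·0+3·0+4·6 = 24 | 3·8 = 24
E: 5·0+4·3+3·1+4·0 = 15 | 3·5 = 15
gcd(5,4,3,4,3) = 1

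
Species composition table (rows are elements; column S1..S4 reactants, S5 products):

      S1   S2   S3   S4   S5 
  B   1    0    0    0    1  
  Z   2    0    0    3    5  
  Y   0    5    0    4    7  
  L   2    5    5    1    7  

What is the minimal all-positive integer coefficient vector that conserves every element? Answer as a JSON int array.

B: 5·1+3·0+1·0+5·0 = 5 | 5·1 = 5
Z: 5·2+3·0+1·0+5·3 = 25 | 5·5 = 25
Y: 5·0+3·5+1·0+5·4 = 35 | 5·7 = 35
L: 5·2+3·5+1·5+5·1 = 35 | 5·7 = 35
gcd(5,3,1,5,5) = 1

Coefficients: [5, 3, 1, 5, 5]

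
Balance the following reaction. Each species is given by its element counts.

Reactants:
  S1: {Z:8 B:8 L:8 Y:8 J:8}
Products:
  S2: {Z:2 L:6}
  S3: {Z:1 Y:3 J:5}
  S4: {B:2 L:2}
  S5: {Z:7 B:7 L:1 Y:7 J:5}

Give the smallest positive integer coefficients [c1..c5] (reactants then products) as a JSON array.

Z: 5·8 = 40 | 4·2+4·1+6·0+4·7 = 40
B: 5·8 = 40 | 4·0+4·0+6·2+4·7 = 40
L: 5·8 = 40 | 4·6+4·0+6·2+4·1 = 40
Y: 5·8 = 40 | 4·0+4·3+6·0+4·7 = 40
J: 5·8 = 40 | 4·0+4·5+6·0+4·5 = 40
gcd(5,4,4,6,4) = 1

Coefficients: [5, 4, 4, 6, 4]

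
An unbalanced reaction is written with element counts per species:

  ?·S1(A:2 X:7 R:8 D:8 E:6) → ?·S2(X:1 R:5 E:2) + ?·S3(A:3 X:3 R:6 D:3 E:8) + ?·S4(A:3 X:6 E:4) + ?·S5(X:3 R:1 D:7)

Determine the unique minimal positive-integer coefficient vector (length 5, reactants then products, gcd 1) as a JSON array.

Coefficients: [3, 3, 1, 1, 3]

A: 3·2 = 6 | 3·0+1·3+1·3+3·0 = 6
X: 3·7 = 21 | 3·1+1·3+1·6+3·3 = 21
R: 3·8 = 24 | 3·5+1·6+1·0+3·1 = 24
D: 3·8 = 24 | 3·0+1·3+1·0+3·7 = 24
E: 3·6 = 18 | 3·2+1·8+1·4+3·0 = 18
gcd(3,3,1,1,3) = 1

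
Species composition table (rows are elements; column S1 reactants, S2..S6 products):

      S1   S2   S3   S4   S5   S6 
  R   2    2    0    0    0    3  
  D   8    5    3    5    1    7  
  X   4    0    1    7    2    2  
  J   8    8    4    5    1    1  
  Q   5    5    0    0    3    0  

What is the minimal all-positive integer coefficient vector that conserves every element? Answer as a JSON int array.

Coefficients: [6, 3, 3, 1, 5, 2]

R: 6·2 = 12 | 3·2+3·0+1·0+5·0+2·3 = 12
D: 6·8 = 48 | 3·5+3·3+1·5+5·1+2·7 = 48
X: 6·4 = 24 | 3·0+3·1+1·7+5·2+2·2 = 24
J: 6·8 = 48 | 3·8+3·4+1·5+5·1+2·1 = 48
Q: 6·5 = 30 | 3·5+3·0+1·0+5·3+2·0 = 30
gcd(6,3,3,1,5,2) = 1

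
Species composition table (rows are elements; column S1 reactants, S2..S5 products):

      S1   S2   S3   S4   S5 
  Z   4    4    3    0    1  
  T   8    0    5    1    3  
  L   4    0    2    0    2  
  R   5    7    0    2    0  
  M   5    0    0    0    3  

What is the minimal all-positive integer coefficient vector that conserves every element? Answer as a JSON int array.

Coefficients: [3, 1, 1, 4, 5]

Z: 3·4 = 12 | 1·4+1·3+4·0+5·1 = 12
T: 3·8 = 24 | 1·0+1·5+4·1+5·3 = 24
L: 3·4 = 12 | 1·0+1·2+4·0+5·2 = 12
R: 3·5 = 15 | 1·7+1·0+4·2+5·0 = 15
M: 3·5 = 15 | 1·0+1·0+4·0+5·3 = 15
gcd(3,1,1,4,5) = 1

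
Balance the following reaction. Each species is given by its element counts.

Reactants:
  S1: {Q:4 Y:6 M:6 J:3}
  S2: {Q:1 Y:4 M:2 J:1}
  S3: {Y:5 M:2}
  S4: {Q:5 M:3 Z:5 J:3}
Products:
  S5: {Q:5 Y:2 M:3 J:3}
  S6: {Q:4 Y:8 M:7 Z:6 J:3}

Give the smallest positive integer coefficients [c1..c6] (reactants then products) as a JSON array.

Coefficients: [3, 3, 4, 6, 5, 5]

Q: 3·4+3·1+4·0+6·5 = 45 | 5·5+5·4 = 45
Y: 3·6+3·4+4·5+6·0 = 50 | 5·2+5·8 = 50
M: 3·6+3·2+4·2+6·3 = 50 | 5·3+5·7 = 50
Z: 3·0+3·0+4·0+6·5 = 30 | 5·0+5·6 = 30
J: 3·3+3·1+4·0+6·3 = 30 | 5·3+5·3 = 30
gcd(3,3,4,6,5,5) = 1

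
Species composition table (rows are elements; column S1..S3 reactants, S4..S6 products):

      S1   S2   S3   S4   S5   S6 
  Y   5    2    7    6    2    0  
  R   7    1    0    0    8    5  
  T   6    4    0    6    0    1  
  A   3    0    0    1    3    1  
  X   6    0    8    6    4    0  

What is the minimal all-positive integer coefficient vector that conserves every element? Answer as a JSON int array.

Coefficients: [5, 1, 1, 5, 2, 4]

Y: 5·5+1·2+1·7 = 34 | 5·6+2·2+4·0 = 34
R: 5·7+1·1+1·0 = 36 | 5·0+2·8+4·5 = 36
T: 5·6+1·4+1·0 = 34 | 5·6+2·0+4·1 = 34
A: 5·3+1·0+1·0 = 15 | 5·1+2·3+4·1 = 15
X: 5·6+1·0+1·8 = 38 | 5·6+2·4+4·0 = 38
gcd(5,1,1,5,2,4) = 1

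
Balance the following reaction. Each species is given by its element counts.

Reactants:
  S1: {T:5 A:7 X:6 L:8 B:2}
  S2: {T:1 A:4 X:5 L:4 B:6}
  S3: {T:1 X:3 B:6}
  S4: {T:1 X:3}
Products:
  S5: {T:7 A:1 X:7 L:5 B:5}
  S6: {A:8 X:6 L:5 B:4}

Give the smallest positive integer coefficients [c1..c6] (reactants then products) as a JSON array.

Coefficients: [6, 3, 4, 5, 6, 6]

T: 6·5+3·1+4·1+5·1 = 42 | 6·7+6·0 = 42
A: 6·7+3·4+4·0+5·0 = 54 | 6·1+6·8 = 54
X: 6·6+3·5+4·3+5·3 = 78 | 6·7+6·6 = 78
L: 6·8+3·4+4·0+5·0 = 60 | 6·5+6·5 = 60
B: 6·2+3·6+4·6+5·0 = 54 | 6·5+6·4 = 54
gcd(6,3,4,5,6,6) = 1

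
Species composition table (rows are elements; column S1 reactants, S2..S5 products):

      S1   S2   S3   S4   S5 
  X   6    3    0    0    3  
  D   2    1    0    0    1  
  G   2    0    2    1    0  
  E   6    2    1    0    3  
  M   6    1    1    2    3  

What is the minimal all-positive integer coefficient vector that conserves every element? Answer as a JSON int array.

X: 5·6 = 30 | 4·3+4·0+2·0+6·3 = 30
D: 5·2 = 10 | 4·1+4·0+2·0+6·1 = 10
G: 5·2 = 10 | 4·0+4·2+2·1+6·0 = 10
E: 5·6 = 30 | 4·2+4·1+2·0+6·3 = 30
M: 5·6 = 30 | 4·1+4·1+2·2+6·3 = 30
gcd(5,4,4,2,6) = 1

Coefficients: [5, 4, 4, 2, 6]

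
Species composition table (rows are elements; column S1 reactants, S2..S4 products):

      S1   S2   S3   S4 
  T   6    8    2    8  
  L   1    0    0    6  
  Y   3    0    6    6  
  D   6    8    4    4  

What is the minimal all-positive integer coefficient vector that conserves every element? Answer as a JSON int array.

T: 6·6 = 36 | 3·8+2·2+1·8 = 36
L: 6·1 = 6 | 3·0+2·0+1·6 = 6
Y: 6·3 = 18 | 3·0+2·6+1·6 = 18
D: 6·6 = 36 | 3·8+2·4+1·4 = 36
gcd(6,3,2,1) = 1

Coefficients: [6, 3, 2, 1]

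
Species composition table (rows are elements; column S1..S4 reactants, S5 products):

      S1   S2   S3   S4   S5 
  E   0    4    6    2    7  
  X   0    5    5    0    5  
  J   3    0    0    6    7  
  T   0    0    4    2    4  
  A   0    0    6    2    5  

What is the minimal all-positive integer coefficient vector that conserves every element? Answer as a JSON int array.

E: 2·0+3·4+3·6+6·2 = 42 | 6·7 = 42
X: 2·0+3·5+3·5+6·0 = 30 | 6·5 = 30
J: 2·3+3·0+3·0+6·6 = 42 | 6·7 = 42
T: 2·0+3·0+3·4+6·2 = 24 | 6·4 = 24
A: 2·0+3·0+3·6+6·2 = 30 | 6·5 = 30
gcd(2,3,3,6,6) = 1

Coefficients: [2, 3, 3, 6, 6]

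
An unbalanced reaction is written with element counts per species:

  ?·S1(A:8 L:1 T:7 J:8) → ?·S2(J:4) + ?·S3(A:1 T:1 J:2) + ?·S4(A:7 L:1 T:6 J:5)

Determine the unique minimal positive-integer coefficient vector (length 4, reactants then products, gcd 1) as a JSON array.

Coefficients: [4, 1, 4, 4]

A: 4·8 = 32 | 1·0+4·1+4·7 = 32
L: 4·1 = 4 | 1·0+4·0+4·1 = 4
T: 4·7 = 28 | 1·0+4·1+4·6 = 28
J: 4·8 = 32 | 1·4+4·2+4·5 = 32
gcd(4,1,4,4) = 1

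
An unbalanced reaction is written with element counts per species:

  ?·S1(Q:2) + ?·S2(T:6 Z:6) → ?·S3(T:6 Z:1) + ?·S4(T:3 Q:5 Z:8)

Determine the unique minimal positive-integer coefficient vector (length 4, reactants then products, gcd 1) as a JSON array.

T: 5·0+3·6 = 18 | 2·6+2·3 = 18
Q: 5·2+3·0 = 10 | 2·0+2·5 = 10
Z: 5·0+3·6 = 18 | 2·1+2·8 = 18
gcd(5,3,2,2) = 1

Coefficients: [5, 3, 2, 2]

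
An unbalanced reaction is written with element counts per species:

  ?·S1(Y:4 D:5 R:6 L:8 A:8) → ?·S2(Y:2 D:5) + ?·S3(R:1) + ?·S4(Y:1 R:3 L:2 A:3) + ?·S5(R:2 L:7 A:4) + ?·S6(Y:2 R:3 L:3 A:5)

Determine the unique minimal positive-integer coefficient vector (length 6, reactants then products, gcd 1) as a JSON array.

Y: 3·4 = 12 | 3·2+2·0+2·1+2·0+2·2 = 12
D: 3·5 = 15 | 3·5+2·0+2·0+2·0+2·0 = 15
R: 3·6 = 18 | 3·0+2·1+2·3+2·2+2·3 = 18
L: 3·8 = 24 | 3·0+2·0+2·2+2·7+2·3 = 24
A: 3·8 = 24 | 3·0+2·0+2·3+2·4+2·5 = 24
gcd(3,3,2,2,2,2) = 1

Coefficients: [3, 3, 2, 2, 2, 2]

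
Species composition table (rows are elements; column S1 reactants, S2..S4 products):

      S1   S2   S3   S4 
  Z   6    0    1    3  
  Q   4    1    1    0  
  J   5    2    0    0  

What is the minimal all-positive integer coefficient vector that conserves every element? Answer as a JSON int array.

Z: 2·6 = 12 | 5·0+3·1+3·3 = 12
Q: 2·4 = 8 | 5·1+3·1+3·0 = 8
J: 2·5 = 10 | 5·2+3·0+3·0 = 10
gcd(2,5,3,3) = 1

Coefficients: [2, 5, 3, 3]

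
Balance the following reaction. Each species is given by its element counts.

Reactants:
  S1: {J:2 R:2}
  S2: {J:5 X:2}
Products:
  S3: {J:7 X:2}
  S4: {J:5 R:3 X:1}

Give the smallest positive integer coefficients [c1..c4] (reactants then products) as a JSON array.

J: 6·2+3·5 = 27 | 1·7+4·5 = 27
R: 6·2+3·0 = 12 | 1·0+4·3 = 12
X: 6·0+3·2 = 6 | 1·2+4·1 = 6
gcd(6,3,1,4) = 1

Coefficients: [6, 3, 1, 4]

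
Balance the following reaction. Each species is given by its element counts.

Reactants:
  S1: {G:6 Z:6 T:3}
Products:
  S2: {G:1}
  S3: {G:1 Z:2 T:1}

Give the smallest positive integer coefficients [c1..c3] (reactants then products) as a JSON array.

G: 1·6 = 6 | 3·1+3·1 = 6
Z: 1·6 = 6 | 3·0+3·2 = 6
T: 1·3 = 3 | 3·0+3·1 = 3
gcd(1,3,3) = 1

Coefficients: [1, 3, 3]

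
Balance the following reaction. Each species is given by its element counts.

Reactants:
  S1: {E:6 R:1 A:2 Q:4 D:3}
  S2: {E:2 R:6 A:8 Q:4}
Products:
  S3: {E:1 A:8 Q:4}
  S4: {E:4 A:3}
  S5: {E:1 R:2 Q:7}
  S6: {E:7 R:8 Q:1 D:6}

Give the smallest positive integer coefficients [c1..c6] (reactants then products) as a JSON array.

Coefficients: [6, 4, 4, 4, 3, 3]

E: 6·6+4·2 = 44 | 4·1+4·4+3·1+3·7 = 44
R: 6·1+4·6 = 30 | 4·0+4·0+3·2+3·8 = 30
A: 6·2+4·8 = 44 | 4·8+4·3+3·0+3·0 = 44
Q: 6·4+4·4 = 40 | 4·4+4·0+3·7+3·1 = 40
D: 6·3+4·0 = 18 | 4·0+4·0+3·0+3·6 = 18
gcd(6,4,4,4,3,3) = 1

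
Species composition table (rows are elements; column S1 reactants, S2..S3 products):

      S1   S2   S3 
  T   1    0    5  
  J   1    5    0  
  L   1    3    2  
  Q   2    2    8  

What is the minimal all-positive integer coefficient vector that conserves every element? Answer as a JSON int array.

Coefficients: [5, 1, 1]

T: 5·1 = 5 | 1·0+1·5 = 5
J: 5·1 = 5 | 1·5+1·0 = 5
L: 5·1 = 5 | 1·3+1·2 = 5
Q: 5·2 = 10 | 1·2+1·8 = 10
gcd(5,1,1) = 1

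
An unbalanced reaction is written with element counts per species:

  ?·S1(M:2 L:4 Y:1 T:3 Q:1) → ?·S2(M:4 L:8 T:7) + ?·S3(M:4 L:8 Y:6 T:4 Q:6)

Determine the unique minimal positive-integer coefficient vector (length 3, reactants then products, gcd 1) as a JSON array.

Coefficients: [6, 2, 1]

M: 6·2 = 12 | 2·4+1·4 = 12
L: 6·4 = 24 | 2·8+1·8 = 24
Y: 6·1 = 6 | 2·0+1·6 = 6
T: 6·3 = 18 | 2·7+1·4 = 18
Q: 6·1 = 6 | 2·0+1·6 = 6
gcd(6,2,1) = 1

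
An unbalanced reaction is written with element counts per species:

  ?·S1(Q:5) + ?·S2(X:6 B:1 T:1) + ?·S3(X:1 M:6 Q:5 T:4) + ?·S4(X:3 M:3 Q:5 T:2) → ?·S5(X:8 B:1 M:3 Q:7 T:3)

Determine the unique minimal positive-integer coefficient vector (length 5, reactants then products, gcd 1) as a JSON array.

Coefficients: [3, 5, 1, 3, 5]

X: 3·0+5·6+1·1+3·3 = 40 | 5·8 = 40
B: 3·0+5·1+1·0+3·0 = 5 | 5·1 = 5
M: 3·0+5·0+1·6+3·3 = 15 | 5·3 = 15
Q: 3·5+5·0+1·5+3·5 = 35 | 5·7 = 35
T: 3·0+5·1+1·4+3·2 = 15 | 5·3 = 15
gcd(3,5,1,3,5) = 1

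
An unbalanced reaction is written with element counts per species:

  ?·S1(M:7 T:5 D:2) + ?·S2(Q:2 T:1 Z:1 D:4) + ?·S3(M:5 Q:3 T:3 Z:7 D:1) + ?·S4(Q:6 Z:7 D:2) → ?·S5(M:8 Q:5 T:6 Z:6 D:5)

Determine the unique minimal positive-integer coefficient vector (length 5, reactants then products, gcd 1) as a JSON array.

M: 5·7+2·0+1·5+3·0 = 40 | 5·8 = 40
Q: 5·0+2·2+1·3+3·6 = 25 | 5·5 = 25
T: 5·5+2·1+1·3+3·0 = 30 | 5·6 = 30
Z: 5·0+2·1+1·7+3·7 = 30 | 5·6 = 30
D: 5·2+2·4+1·1+3·2 = 25 | 5·5 = 25
gcd(5,2,1,3,5) = 1

Coefficients: [5, 2, 1, 3, 5]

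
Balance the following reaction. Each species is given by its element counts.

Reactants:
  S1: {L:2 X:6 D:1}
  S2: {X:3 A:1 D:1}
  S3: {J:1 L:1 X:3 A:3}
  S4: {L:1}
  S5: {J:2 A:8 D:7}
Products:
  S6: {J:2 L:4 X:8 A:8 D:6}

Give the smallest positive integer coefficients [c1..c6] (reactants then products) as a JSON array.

Coefficients: [2, 2, 2, 6, 2, 3]

J: 2·0+2·0+2·1+6·0+2·2 = 6 | 3·2 = 6
L: 2·2+2·0+2·1+6·1+2·0 = 12 | 3·4 = 12
X: 2·6+2·3+2·3+6·0+2·0 = 24 | 3·8 = 24
A: 2·0+2·1+2·3+6·0+2·8 = 24 | 3·8 = 24
D: 2·1+2·1+2·0+6·0+2·7 = 18 | 3·6 = 18
gcd(2,2,2,6,2,3) = 1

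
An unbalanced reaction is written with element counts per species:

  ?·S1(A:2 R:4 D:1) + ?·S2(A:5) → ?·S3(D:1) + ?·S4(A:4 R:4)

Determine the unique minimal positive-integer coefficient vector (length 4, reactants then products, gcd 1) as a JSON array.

Coefficients: [5, 2, 5, 5]

A: 5·2+2·5 = 20 | 5·0+5·4 = 20
R: 5·4+2·0 = 20 | 5·0+5·4 = 20
D: 5·1+2·0 = 5 | 5·1+5·0 = 5
gcd(5,2,5,5) = 1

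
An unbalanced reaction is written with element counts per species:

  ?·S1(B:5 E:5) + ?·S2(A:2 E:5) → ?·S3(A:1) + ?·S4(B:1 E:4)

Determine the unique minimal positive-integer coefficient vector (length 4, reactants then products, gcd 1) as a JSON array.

B: 1·5+3·0 = 5 | 6·0+5·1 = 5
A: 1·0+3·2 = 6 | 6·1+5·0 = 6
E: 1·5+3·5 = 20 | 6·0+5·4 = 20
gcd(1,3,6,5) = 1

Coefficients: [1, 3, 6, 5]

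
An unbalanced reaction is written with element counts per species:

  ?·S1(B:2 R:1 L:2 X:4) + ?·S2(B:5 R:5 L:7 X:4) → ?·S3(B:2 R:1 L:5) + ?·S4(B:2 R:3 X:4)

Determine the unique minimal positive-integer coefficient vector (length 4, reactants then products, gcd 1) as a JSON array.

B: 1·2+4·5 = 22 | 6·2+5·2 = 22
R: 1·1+4·5 = 21 | 6·1+5·3 = 21
L: 1·2+4·7 = 30 | 6·5+5·0 = 30
X: 1·4+4·4 = 20 | 6·0+5·4 = 20
gcd(1,4,6,5) = 1

Coefficients: [1, 4, 6, 5]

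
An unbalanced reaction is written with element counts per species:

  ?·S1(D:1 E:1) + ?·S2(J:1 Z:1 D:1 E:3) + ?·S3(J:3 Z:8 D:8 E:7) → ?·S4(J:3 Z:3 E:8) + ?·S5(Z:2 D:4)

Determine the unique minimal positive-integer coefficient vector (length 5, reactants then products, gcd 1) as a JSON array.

Coefficients: [1, 3, 2, 3, 5]

J: 1·0+3·1+2·3 = 9 | 3·3+5·0 = 9
Z: 1·0+3·1+2·8 = 19 | 3·3+5·2 = 19
D: 1·1+3·1+2·8 = 20 | 3·0+5·4 = 20
E: 1·1+3·3+2·7 = 24 | 3·8+5·0 = 24
gcd(1,3,2,3,5) = 1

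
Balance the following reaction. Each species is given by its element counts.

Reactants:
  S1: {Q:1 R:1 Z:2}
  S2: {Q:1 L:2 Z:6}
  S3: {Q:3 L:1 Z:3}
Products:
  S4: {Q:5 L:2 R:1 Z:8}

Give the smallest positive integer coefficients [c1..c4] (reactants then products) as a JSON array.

Q: 5·1+2·1+6·3 = 25 | 5·5 = 25
L: 5·0+2·2+6·1 = 10 | 5·2 = 10
R: 5·1+2·0+6·0 = 5 | 5·1 = 5
Z: 5·2+2·6+6·3 = 40 | 5·8 = 40
gcd(5,2,6,5) = 1

Coefficients: [5, 2, 6, 5]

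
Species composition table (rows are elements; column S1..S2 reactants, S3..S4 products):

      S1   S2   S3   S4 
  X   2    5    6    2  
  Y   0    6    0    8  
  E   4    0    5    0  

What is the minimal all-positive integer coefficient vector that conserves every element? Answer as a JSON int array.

X: 5·2+4·5 = 30 | 4·6+3·2 = 30
Y: 5·0+4·6 = 24 | 4·0+3·8 = 24
E: 5·4+4·0 = 20 | 4·5+3·0 = 20
gcd(5,4,4,3) = 1

Coefficients: [5, 4, 4, 3]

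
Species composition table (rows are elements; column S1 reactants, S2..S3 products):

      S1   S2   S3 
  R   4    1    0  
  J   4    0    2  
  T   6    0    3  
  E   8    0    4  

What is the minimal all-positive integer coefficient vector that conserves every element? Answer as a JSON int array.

Coefficients: [1, 4, 2]

R: 1·4 = 4 | 4·1+2·0 = 4
J: 1·4 = 4 | 4·0+2·2 = 4
T: 1·6 = 6 | 4·0+2·3 = 6
E: 1·8 = 8 | 4·0+2·4 = 8
gcd(1,4,2) = 1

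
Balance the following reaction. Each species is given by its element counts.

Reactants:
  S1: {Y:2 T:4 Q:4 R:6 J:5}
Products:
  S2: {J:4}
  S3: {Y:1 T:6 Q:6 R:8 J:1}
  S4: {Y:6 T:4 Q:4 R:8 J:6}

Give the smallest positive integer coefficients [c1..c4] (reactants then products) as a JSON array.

Y: 4·2 = 8 | 3·0+2·1+1·6 = 8
T: 4·4 = 16 | 3·0+2·6+1·4 = 16
Q: 4·4 = 16 | 3·0+2·6+1·4 = 16
R: 4·6 = 24 | 3·0+2·8+1·8 = 24
J: 4·5 = 20 | 3·4+2·1+1·6 = 20
gcd(4,3,2,1) = 1

Coefficients: [4, 3, 2, 1]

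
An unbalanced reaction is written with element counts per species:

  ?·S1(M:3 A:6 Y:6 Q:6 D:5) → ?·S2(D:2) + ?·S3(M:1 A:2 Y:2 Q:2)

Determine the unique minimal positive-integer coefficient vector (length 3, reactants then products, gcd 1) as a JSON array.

Coefficients: [2, 5, 6]

M: 2·3 = 6 | 5·0+6·1 = 6
A: 2·6 = 12 | 5·0+6·2 = 12
Y: 2·6 = 12 | 5·0+6·2 = 12
Q: 2·6 = 12 | 5·0+6·2 = 12
D: 2·5 = 10 | 5·2+6·0 = 10
gcd(2,5,6) = 1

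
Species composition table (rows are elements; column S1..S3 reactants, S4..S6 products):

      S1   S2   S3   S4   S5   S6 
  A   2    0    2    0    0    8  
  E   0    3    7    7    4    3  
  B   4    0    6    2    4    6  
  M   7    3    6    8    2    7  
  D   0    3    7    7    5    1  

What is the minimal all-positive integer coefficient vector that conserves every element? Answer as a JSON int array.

A: 1·2+6·0+3·2 = 8 | 4·0+2·0+1·8 = 8
E: 1·0+6·3+3·7 = 39 | 4·7+2·4+1·3 = 39
B: 1·4+6·0+3·6 = 22 | 4·2+2·4+1·6 = 22
M: 1·7+6·3+3·6 = 43 | 4·8+2·2+1·7 = 43
D: 1·0+6·3+3·7 = 39 | 4·7+2·5+1·1 = 39
gcd(1,6,3,4,2,1) = 1

Coefficients: [1, 6, 3, 4, 2, 1]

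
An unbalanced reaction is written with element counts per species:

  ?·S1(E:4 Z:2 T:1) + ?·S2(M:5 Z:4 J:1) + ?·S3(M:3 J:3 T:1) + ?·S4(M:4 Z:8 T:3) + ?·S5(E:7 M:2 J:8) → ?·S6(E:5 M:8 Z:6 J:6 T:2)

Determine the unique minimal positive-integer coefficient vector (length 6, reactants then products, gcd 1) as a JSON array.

Coefficients: [4, 5, 5, 1, 2, 6]

E: 4·4+5·0+5·0+1·0+2·7 = 30 | 6·5 = 30
M: 4·0+5·5+5·3+1·4+2·2 = 48 | 6·8 = 48
Z: 4·2+5·4+5·0+1·8+2·0 = 36 | 6·6 = 36
J: 4·0+5·1+5·3+1·0+2·8 = 36 | 6·6 = 36
T: 4·1+5·0+5·1+1·3+2·0 = 12 | 6·2 = 12
gcd(4,5,5,1,2,6) = 1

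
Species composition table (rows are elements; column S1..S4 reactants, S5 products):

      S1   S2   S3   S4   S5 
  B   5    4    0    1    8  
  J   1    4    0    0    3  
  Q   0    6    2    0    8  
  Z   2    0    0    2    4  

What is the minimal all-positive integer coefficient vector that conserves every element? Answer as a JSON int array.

Coefficients: [2, 1, 5, 2, 2]

B: 2·5+1·4+5·0+2·1 = 16 | 2·8 = 16
J: 2·1+1·4+5·0+2·0 = 6 | 2·3 = 6
Q: 2·0+1·6+5·2+2·0 = 16 | 2·8 = 16
Z: 2·2+1·0+5·0+2·2 = 8 | 2·4 = 8
gcd(2,1,5,2,2) = 1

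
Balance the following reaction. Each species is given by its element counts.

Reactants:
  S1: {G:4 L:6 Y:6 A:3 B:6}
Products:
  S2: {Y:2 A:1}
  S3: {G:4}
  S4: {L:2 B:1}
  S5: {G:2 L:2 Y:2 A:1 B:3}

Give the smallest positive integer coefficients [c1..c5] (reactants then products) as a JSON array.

Coefficients: [4, 6, 1, 6, 6]

G: 4·4 = 16 | 6·0+1·4+6·0+6·2 = 16
L: 4·6 = 24 | 6·0+1·0+6·2+6·2 = 24
Y: 4·6 = 24 | 6·2+1·0+6·0+6·2 = 24
A: 4·3 = 12 | 6·1+1·0+6·0+6·1 = 12
B: 4·6 = 24 | 6·0+1·0+6·1+6·3 = 24
gcd(4,6,1,6,6) = 1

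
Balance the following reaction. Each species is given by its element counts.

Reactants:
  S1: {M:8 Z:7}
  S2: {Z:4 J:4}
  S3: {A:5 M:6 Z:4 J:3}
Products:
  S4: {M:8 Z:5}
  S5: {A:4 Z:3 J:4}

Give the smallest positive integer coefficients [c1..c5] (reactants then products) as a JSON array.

Coefficients: [3, 2, 4, 6, 5]

A: 3·0+2·0+4·5 = 20 | 6·0+5·4 = 20
M: 3·8+2·0+4·6 = 48 | 6·8+5·0 = 48
Z: 3·7+2·4+4·4 = 45 | 6·5+5·3 = 45
J: 3·0+2·4+4·3 = 20 | 6·0+5·4 = 20
gcd(3,2,4,6,5) = 1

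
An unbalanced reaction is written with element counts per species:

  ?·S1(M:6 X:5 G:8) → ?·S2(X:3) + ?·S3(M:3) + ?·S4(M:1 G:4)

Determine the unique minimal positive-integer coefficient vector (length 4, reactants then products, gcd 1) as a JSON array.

M: 3·6 = 18 | 5·0+4·3+6·1 = 18
X: 3·5 = 15 | 5·3+4·0+6·0 = 15
G: 3·8 = 24 | 5·0+4·0+6·4 = 24
gcd(3,5,4,6) = 1

Coefficients: [3, 5, 4, 6]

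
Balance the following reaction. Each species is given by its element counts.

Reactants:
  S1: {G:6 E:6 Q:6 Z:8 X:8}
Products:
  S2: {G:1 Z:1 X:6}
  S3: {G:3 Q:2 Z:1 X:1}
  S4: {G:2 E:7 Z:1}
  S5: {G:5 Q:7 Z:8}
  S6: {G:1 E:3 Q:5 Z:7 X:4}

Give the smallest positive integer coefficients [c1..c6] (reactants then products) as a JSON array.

Coefficients: [5, 4, 4, 3, 1, 3]

G: 5·6 = 30 | 4·1+4·3+3·2+1·5+3·1 = 30
E: 5·6 = 30 | 4·0+4·0+3·7+1·0+3·3 = 30
Q: 5·6 = 30 | 4·0+4·2+3·0+1·7+3·5 = 30
Z: 5·8 = 40 | 4·1+4·1+3·1+1·8+3·7 = 40
X: 5·8 = 40 | 4·6+4·1+3·0+1·0+3·4 = 40
gcd(5,4,4,3,1,3) = 1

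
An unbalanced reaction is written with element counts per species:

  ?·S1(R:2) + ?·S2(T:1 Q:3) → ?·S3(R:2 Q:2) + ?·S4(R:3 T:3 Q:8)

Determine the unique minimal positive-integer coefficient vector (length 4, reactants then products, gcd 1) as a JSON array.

R: 4·2+6·0 = 8 | 1·2+2·3 = 8
T: 4·0+6·1 = 6 | 1·0+2·3 = 6
Q: 4·0+6·3 = 18 | 1·2+2·8 = 18
gcd(4,6,1,2) = 1

Coefficients: [4, 6, 1, 2]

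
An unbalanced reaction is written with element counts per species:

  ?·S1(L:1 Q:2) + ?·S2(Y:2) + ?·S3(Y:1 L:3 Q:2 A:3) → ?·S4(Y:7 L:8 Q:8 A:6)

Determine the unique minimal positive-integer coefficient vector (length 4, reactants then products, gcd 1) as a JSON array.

Y: 4·0+5·2+4·1 = 14 | 2·7 = 14
L: 4·1+5·0+4·3 = 16 | 2·8 = 16
Q: 4·2+5·0+4·2 = 16 | 2·8 = 16
A: 4·0+5·0+4·3 = 12 | 2·6 = 12
gcd(4,5,4,2) = 1

Coefficients: [4, 5, 4, 2]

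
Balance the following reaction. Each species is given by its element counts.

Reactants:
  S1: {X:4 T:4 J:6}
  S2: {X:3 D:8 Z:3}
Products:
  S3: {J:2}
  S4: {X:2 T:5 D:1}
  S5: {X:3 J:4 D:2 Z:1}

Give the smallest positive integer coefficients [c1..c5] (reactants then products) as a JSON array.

X: 5·4+2·3 = 26 | 3·0+4·2+6·3 = 26
T: 5·4+2·0 = 20 | 3·0+4·5+6·0 = 20
J: 5·6+2·0 = 30 | 3·2+4·0+6·4 = 30
D: 5·0+2·8 = 16 | 3·0+4·1+6·2 = 16
Z: 5·0+2·3 = 6 | 3·0+4·0+6·1 = 6
gcd(5,2,3,4,6) = 1

Coefficients: [5, 2, 3, 4, 6]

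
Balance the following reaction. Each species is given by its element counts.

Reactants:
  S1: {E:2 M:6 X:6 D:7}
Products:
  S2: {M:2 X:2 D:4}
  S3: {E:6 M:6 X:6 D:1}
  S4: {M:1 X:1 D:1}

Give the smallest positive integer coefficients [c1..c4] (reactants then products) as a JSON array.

Coefficients: [3, 4, 1, 4]

E: 3·2 = 6 | 4·0+1·6+4·0 = 6
M: 3·6 = 18 | 4·2+1·6+4·1 = 18
X: 3·6 = 18 | 4·2+1·6+4·1 = 18
D: 3·7 = 21 | 4·4+1·1+4·1 = 21
gcd(3,4,1,4) = 1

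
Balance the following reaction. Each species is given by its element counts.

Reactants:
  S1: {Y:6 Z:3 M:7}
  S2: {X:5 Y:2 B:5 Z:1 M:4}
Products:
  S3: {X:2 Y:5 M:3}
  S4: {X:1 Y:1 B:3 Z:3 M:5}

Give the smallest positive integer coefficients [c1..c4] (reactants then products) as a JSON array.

Coefficients: [4, 3, 5, 5]

X: 4·0+3·5 = 15 | 5·2+5·1 = 15
Y: 4·6+3·2 = 30 | 5·5+5·1 = 30
B: 4·0+3·5 = 15 | 5·0+5·3 = 15
Z: 4·3+3·1 = 15 | 5·0+5·3 = 15
M: 4·7+3·4 = 40 | 5·3+5·5 = 40
gcd(4,3,5,5) = 1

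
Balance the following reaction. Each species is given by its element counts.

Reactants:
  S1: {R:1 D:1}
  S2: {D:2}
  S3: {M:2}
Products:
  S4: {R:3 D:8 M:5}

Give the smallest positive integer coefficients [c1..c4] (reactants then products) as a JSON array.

R: 6·1+5·0+5·0 = 6 | 2·3 = 6
D: 6·1+5·2+5·0 = 16 | 2·8 = 16
M: 6·0+5·0+5·2 = 10 | 2·5 = 10
gcd(6,5,5,2) = 1

Coefficients: [6, 5, 5, 2]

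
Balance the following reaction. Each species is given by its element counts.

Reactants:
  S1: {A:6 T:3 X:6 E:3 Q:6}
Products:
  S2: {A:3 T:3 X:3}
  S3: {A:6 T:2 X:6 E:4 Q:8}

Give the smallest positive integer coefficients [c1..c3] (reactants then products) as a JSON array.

Coefficients: [4, 2, 3]

A: 4·6 = 24 | 2·3+3·6 = 24
T: 4·3 = 12 | 2·3+3·2 = 12
X: 4·6 = 24 | 2·3+3·6 = 24
E: 4·3 = 12 | 2·0+3·4 = 12
Q: 4·6 = 24 | 2·0+3·8 = 24
gcd(4,2,3) = 1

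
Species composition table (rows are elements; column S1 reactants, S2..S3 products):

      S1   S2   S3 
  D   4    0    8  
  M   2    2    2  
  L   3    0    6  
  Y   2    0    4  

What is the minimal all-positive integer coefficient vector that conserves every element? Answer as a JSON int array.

Coefficients: [2, 1, 1]

D: 2·4 = 8 | 1·0+1·8 = 8
M: 2·2 = 4 | 1·2+1·2 = 4
L: 2·3 = 6 | 1·0+1·6 = 6
Y: 2·2 = 4 | 1·0+1·4 = 4
gcd(2,1,1) = 1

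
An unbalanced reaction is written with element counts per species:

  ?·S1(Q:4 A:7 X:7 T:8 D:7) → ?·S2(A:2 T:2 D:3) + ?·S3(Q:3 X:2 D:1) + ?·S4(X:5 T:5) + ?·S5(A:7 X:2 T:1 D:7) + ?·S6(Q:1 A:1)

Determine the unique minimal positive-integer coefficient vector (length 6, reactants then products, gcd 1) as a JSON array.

Q: 3·4 = 12 | 4·0+2·3+3·0+1·0+6·1 = 12
A: 3·7 = 21 | 4·2+2·0+3·0+1·7+6·1 = 21
X: 3·7 = 21 | 4·0+2·2+3·5+1·2+6·0 = 21
T: 3·8 = 24 | 4·2+2·0+3·5+1·1+6·0 = 24
D: 3·7 = 21 | 4·3+2·1+3·0+1·7+6·0 = 21
gcd(3,4,2,3,1,6) = 1

Coefficients: [3, 4, 2, 3, 1, 6]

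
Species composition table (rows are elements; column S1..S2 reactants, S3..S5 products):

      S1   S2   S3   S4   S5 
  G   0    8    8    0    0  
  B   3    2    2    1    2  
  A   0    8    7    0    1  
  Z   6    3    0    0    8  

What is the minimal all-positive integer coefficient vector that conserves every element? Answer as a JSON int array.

Coefficients: [5, 6, 6, 3, 6]

G: 5·0+6·8 = 48 | 6·8+3·0+6·0 = 48
B: 5·3+6·2 = 27 | 6·2+3·1+6·2 = 27
A: 5·0+6·8 = 48 | 6·7+3·0+6·1 = 48
Z: 5·6+6·3 = 48 | 6·0+3·0+6·8 = 48
gcd(5,6,6,3,6) = 1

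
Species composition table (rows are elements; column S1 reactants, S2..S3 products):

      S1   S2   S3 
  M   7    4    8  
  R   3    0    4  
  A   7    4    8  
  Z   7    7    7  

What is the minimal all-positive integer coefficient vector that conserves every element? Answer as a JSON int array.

Coefficients: [4, 1, 3]

M: 4·7 = 28 | 1·4+3·8 = 28
R: 4·3 = 12 | 1·0+3·4 = 12
A: 4·7 = 28 | 1·4+3·8 = 28
Z: 4·7 = 28 | 1·7+3·7 = 28
gcd(4,1,3) = 1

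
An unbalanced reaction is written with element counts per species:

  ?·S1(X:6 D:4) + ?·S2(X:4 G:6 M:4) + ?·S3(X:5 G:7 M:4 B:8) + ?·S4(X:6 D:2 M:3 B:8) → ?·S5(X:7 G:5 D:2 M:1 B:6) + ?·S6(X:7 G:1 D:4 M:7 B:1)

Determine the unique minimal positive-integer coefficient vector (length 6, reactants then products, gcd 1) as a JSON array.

X: 4·6+1·4+3·5+1·6 = 49 | 5·7+2·7 = 49
G: 4·0+1·6+3·7+1·0 = 27 | 5·5+2·1 = 27
D: 4·4+1·0+3·0+1·2 = 18 | 5·2+2·4 = 18
M: 4·0+1·4+3·4+1·3 = 19 | 5·1+2·7 = 19
B: 4·0+1·0+3·8+1·8 = 32 | 5·6+2·1 = 32
gcd(4,1,3,1,5,2) = 1

Coefficients: [4, 1, 3, 1, 5, 2]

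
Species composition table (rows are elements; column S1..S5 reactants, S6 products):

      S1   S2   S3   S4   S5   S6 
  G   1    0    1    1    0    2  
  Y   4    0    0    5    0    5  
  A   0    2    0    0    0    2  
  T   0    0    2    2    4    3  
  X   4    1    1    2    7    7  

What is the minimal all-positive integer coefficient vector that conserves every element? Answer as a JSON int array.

Coefficients: [5, 6, 5, 2, 1, 6]

G: 5·1+6·0+5·1+2·1+1·0 = 12 | 6·2 = 12
Y: 5·4+6·0+5·0+2·5+1·0 = 30 | 6·5 = 30
A: 5·0+6·2+5·0+2·0+1·0 = 12 | 6·2 = 12
T: 5·0+6·0+5·2+2·2+1·4 = 18 | 6·3 = 18
X: 5·4+6·1+5·1+2·2+1·7 = 42 | 6·7 = 42
gcd(5,6,5,2,1,6) = 1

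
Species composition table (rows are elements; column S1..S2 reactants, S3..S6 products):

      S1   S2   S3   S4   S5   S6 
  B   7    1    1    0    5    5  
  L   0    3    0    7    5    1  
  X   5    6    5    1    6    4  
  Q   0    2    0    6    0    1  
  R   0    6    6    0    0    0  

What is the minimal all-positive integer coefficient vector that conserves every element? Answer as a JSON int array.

B: 5·7+6·1 = 41 | 6·1+1·0+1·5+6·5 = 41
L: 5·0+6·3 = 18 | 6·0+1·7+1·5+6·1 = 18
X: 5·5+6·6 = 61 | 6·5+1·1+1·6+6·4 = 61
Q: 5·0+6·2 = 12 | 6·0+1·6+1·0+6·1 = 12
R: 5·0+6·6 = 36 | 6·6+1·0+1·0+6·0 = 36
gcd(5,6,6,1,1,6) = 1

Coefficients: [5, 6, 6, 1, 1, 6]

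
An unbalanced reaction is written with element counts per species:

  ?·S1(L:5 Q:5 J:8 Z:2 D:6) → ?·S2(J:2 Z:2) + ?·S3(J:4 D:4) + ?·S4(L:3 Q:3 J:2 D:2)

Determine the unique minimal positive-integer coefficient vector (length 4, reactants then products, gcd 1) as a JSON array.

Coefficients: [3, 3, 2, 5]

L: 3·5 = 15 | 3·0+2·0+5·3 = 15
Q: 3·5 = 15 | 3·0+2·0+5·3 = 15
J: 3·8 = 24 | 3·2+2·4+5·2 = 24
Z: 3·2 = 6 | 3·2+2·0+5·0 = 6
D: 3·6 = 18 | 3·0+2·4+5·2 = 18
gcd(3,3,2,5) = 1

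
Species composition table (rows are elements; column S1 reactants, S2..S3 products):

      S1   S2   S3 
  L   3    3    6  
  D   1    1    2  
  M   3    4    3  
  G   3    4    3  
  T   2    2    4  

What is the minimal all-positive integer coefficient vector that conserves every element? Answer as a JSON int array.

Coefficients: [5, 3, 1]

L: 5·3 = 15 | 3·3+1·6 = 15
D: 5·1 = 5 | 3·1+1·2 = 5
M: 5·3 = 15 | 3·4+1·3 = 15
G: 5·3 = 15 | 3·4+1·3 = 15
T: 5·2 = 10 | 3·2+1·4 = 10
gcd(5,3,1) = 1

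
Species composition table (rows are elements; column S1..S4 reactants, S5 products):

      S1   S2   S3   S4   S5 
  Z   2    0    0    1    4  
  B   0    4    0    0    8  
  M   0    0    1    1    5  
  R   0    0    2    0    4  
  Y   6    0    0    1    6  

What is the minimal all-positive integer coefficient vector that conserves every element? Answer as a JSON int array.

Z: 1·2+4·0+4·0+6·1 = 8 | 2·4 = 8
B: 1·0+4·4+4·0+6·0 = 16 | 2·8 = 16
M: 1·0+4·0+4·1+6·1 = 10 | 2·5 = 10
R: 1·0+4·0+4·2+6·0 = 8 | 2·4 = 8
Y: 1·6+4·0+4·0+6·1 = 12 | 2·6 = 12
gcd(1,4,4,6,2) = 1

Coefficients: [1, 4, 4, 6, 2]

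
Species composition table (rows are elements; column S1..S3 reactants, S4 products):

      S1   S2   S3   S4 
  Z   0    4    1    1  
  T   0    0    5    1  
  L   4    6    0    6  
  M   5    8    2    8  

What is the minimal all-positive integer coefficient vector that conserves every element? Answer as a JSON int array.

Z: 6·0+1·4+1·1 = 5 | 5·1 = 5
T: 6·0+1·0+1·5 = 5 | 5·1 = 5
L: 6·4+1·6+1·0 = 30 | 5·6 = 30
M: 6·5+1·8+1·2 = 40 | 5·8 = 40
gcd(6,1,1,5) = 1

Coefficients: [6, 1, 1, 5]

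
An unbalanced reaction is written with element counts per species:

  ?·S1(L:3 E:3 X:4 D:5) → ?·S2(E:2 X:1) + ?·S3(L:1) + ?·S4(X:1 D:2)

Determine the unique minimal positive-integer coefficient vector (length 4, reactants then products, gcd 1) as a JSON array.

Coefficients: [2, 3, 6, 5]

L: 2·3 = 6 | 3·0+6·1+5·0 = 6
E: 2·3 = 6 | 3·2+6·0+5·0 = 6
X: 2·4 = 8 | 3·1+6·0+5·1 = 8
D: 2·5 = 10 | 3·0+6·0+5·2 = 10
gcd(2,3,6,5) = 1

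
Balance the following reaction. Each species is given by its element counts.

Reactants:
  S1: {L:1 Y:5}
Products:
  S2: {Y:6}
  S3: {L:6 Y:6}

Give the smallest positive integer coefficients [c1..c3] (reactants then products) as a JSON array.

Coefficients: [6, 4, 1]

L: 6·1 = 6 | 4·0+1·6 = 6
Y: 6·5 = 30 | 4·6+1·6 = 30
gcd(6,4,1) = 1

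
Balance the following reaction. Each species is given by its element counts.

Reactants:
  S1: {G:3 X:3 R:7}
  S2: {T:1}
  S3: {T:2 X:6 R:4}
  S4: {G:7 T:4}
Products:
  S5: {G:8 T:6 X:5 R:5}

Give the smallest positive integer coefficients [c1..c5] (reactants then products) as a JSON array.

Coefficients: [1, 2, 2, 3, 3]

G: 1·3+2·0+2·0+3·7 = 24 | 3·8 = 24
T: 1·0+2·1+2·2+3·4 = 18 | 3·6 = 18
X: 1·3+2·0+2·6+3·0 = 15 | 3·5 = 15
R: 1·7+2·0+2·4+3·0 = 15 | 3·5 = 15
gcd(1,2,2,3,3) = 1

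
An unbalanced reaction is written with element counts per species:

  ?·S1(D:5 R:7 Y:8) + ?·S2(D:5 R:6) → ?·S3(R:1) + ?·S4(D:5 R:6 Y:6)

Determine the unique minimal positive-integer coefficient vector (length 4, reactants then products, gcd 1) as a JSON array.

Coefficients: [3, 1, 3, 4]

D: 3·5+1·5 = 20 | 3·0+4·5 = 20
R: 3·7+1·6 = 27 | 3·1+4·6 = 27
Y: 3·8+1·0 = 24 | 3·0+4·6 = 24
gcd(3,1,3,4) = 1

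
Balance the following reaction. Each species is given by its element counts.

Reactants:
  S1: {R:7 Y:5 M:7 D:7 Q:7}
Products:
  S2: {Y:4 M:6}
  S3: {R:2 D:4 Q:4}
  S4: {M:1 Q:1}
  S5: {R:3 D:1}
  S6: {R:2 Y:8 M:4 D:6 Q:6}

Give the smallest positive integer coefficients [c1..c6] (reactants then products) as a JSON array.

Coefficients: [4, 3, 4, 6, 6, 1]

R: 4·7 = 28 | 3·0+4·2+6·0+6·3+1·2 = 28
Y: 4·5 = 20 | 3·4+4·0+6·0+6·0+1·8 = 20
M: 4·7 = 28 | 3·6+4·0+6·1+6·0+1·4 = 28
D: 4·7 = 28 | 3·0+4·4+6·0+6·1+1·6 = 28
Q: 4·7 = 28 | 3·0+4·4+6·1+6·0+1·6 = 28
gcd(4,3,4,6,6,1) = 1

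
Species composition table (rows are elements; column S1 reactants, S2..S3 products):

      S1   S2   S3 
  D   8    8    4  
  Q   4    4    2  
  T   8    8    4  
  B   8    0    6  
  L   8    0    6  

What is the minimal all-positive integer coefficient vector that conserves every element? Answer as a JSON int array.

D: 3·8 = 24 | 1·8+4·4 = 24
Q: 3·4 = 12 | 1·4+4·2 = 12
T: 3·8 = 24 | 1·8+4·4 = 24
B: 3·8 = 24 | 1·0+4·6 = 24
L: 3·8 = 24 | 1·0+4·6 = 24
gcd(3,1,4) = 1

Coefficients: [3, 1, 4]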